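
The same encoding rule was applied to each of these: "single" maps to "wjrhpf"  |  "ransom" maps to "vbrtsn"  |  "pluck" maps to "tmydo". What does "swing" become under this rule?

Shifts by position in single: pos 0: s→w (+4), pos 1: i→j (+1), pos 2: n→r (+4), pos 3: g→h (+1) — repeating every 2. A repeating key of period 2 is used — shifts +4, +1 over and over.
Applying it to swing: s+4=w, w+1=x, i+4=m, n+1=o, g+4=k.

wxmok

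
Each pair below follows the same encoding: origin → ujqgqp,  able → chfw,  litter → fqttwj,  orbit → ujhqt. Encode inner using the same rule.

Treating letters as 0–25, the rule is x ↦ 5x + 2 (mod 26).
On inner: i(8)→5·8+2≡16=q; n(13)→5·13+2≡15=p; n(13)→5·13+2≡15=p; e(4)→5·4+2≡22=w; r(17)→5·17+2≡9=j (all mod 26).

qppwj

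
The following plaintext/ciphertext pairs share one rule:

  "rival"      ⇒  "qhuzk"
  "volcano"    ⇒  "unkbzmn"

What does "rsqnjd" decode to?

stroke

Compare letters: r→q is +25, i→h is +25, v→u is +25 — a constant shift. It's a constant shift of +25 (ROT25).
Decoding rsqnjd: r−25=s, s−25=t, q−25=r, n−25=o, j−25=k, d−25=e.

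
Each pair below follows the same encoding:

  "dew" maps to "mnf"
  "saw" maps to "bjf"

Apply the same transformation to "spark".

It's a constant shift of +9 (ROT9).
On spark: s+9=b, p+9=y, a+9=j, r+9=a, k+9=t.

byjat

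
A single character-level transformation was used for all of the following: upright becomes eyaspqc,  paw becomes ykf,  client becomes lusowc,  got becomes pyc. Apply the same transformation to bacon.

kklyw

Two shifts are in play — +10 for a/e/i/o/u, +9 for every other letter.
For bacon: b(cons)+9=k, a(vowel)+10=k, c(cons)+9=l, o(vowel)+10=y, n(cons)+9=w.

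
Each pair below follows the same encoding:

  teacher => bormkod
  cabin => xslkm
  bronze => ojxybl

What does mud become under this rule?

new

The output letters match the input read backwards, each shifted +10: teacher reversed is rehcaet. The word is reversed, then every letter is shifted forward by 10.
For mud: reverse → dum; then shift: d+10=n, u+10=e, m+10=w.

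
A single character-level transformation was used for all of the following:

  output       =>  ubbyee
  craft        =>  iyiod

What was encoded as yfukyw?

In output: o→u is +6, u→b is +7, t→b is +8, p→y is +9 — the shift increases by 1 each position. The shift increases by 1 at each position, starting from +6: 6, 7, 8, ….
Undoing it on yfukyw: y−6=s, f−7=y, u−8=m, k−9=b, y−10=o, w−11=l.

symbol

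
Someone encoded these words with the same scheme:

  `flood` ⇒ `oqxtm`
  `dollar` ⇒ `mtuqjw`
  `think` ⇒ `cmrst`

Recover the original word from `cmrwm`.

third

Shifts by position in flood: pos 0: f→o (+9), pos 1: l→q (+5), pos 2: o→x (+9), pos 3: o→t (+5) — repeating every 2. A repeating key of period 2 is used — shifts +9, +5 over and over.
Undoing it on cmrwm: c−9=t, m−5=h, r−9=i, w−5=r, m−9=d.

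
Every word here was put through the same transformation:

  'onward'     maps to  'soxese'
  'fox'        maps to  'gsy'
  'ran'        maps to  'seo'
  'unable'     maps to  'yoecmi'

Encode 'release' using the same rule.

The shift depends on letter class: consonant n→o is +1, but vowel o→s is +4. The rule splits by letter class: vowels +4, consonants +1.
On release: r(cons)+1=s, e(vowel)+4=i, l(cons)+1=m, e(vowel)+4=i, a(vowel)+4=e, s(cons)+1=t, e(vowel)+4=i.

simieti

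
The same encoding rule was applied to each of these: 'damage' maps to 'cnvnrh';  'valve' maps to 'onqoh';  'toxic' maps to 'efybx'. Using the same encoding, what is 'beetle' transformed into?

shheqh

d(3)→c(2) and a(0)→n(13) fit y≡5x+13 (mod 26); the inverse of 5 mod 26 is 21. Each letter's alphabet position (a=0..z=25) is mapped through 5·x+13 mod 26 — an affine cipher.
On beetle: b(1)→5·1+13≡18=s; e(4)→5·4+13≡7=h; e(4)→5·4+13≡7=h; t(19)→5·19+13≡4=e; l(11)→5·11+13≡16=q; e(4)→5·4+13≡7=h (all mod 26).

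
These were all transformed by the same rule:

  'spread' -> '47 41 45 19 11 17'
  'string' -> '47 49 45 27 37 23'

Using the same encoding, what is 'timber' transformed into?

49 27 35 13 19 45

s(#19)→47 and p(#16)→41: differences scale by 2, so n = 2·pos + 9. With a=1..z=26, the number is 2·pos + 9.
Applying it to timber: t=20→49, i=9→27, m=13→35, b=2→13, e=5→19, r=18→45.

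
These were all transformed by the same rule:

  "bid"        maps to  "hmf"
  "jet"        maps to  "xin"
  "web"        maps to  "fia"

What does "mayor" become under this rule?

The output letters match the input read backwards, each shifted +4: bid reversed is dib. The word is reversed, then every letter is shifted forward by 4.
Applying it to mayor: reverse → royam; then shift: r+4=v, o+4=s, y+4=c, a+4=e, m+4=q.

vsceq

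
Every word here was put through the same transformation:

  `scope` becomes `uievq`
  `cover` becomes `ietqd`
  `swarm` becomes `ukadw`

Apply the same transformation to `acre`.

aidq

s(18)→u(20) and c(2)→i(8) fit y≡17x+0 (mod 26); the inverse of 17 mod 26 is 23. Treating letters as 0–25, the rule is x ↦ 17x + 0 (mod 26).
On acre: a(0)→17·0+0≡0=a; c(2)→17·2+0≡8=i; r(17)→17·17+0≡3=d; e(4)→17·4+0≡16=q (all mod 26).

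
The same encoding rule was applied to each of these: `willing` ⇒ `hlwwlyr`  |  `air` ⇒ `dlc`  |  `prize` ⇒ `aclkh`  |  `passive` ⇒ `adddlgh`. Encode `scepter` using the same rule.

The shift depends on letter class: consonant w→h is +11, but vowel i→l is +3. Two shifts are in play — +3 for a/e/i/o/u, +11 for every other letter.
Applying it to scepter: s(cons)+11=d, c(cons)+11=n, e(vowel)+3=h, p(cons)+11=a, t(cons)+11=e, e(vowel)+3=h, r(cons)+11=c.

dnhaehc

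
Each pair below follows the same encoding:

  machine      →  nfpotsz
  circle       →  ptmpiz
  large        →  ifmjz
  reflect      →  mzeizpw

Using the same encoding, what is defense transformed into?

This is an affine cipher: with a=0,…,z=25, each position x becomes (5x+5) mod 26.
On defense: d(3)→5·3+5≡20=u; e(4)→5·4+5≡25=z; f(5)→5·5+5≡4=e; e(4)→5·4+5≡25=z; n(13)→5·13+5≡18=s; s(18)→5·18+5≡17=r; e(4)→5·4+5≡25=z (all mod 26).

uzezsrz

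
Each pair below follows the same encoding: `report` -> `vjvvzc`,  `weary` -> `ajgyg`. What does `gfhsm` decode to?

In report: r→v is +4, e→j is +5, p→v is +6, o→v is +7 — the shift increases by 1 each position. Letter i (0-indexed) is shifted by i+4, so successive shifts are 4, 5, 6, ….
Reversing it on gfhsm: g−4=c, f−5=a, h−6=b, s−7=l, m−8=e.

cable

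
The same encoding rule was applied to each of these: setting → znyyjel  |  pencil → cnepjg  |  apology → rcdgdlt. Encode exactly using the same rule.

This is an affine cipher: with a=0,…,z=25, each position x becomes (25x+17) mod 26.
On exactly: e(4)→25·4+17≡13=n; x(23)→25·23+17≡20=u; a(0)→25·0+17≡17=r; c(2)→25·2+17≡15=p; t(19)→25·19+17≡24=y; l(11)→25·11+17≡6=g; y(24)→25·24+17≡19=t (all mod 26).

nurpygt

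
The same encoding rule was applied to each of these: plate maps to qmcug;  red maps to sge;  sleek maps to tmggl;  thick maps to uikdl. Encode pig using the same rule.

The shift depends on letter class: consonant p→q is +1, but vowel a→c is +2. Two shifts are in play — +2 for a/e/i/o/u, +1 for every other letter.
Applying it to pig: p(cons)+1=q, i(vowel)+2=k, g(cons)+1=h.

qkh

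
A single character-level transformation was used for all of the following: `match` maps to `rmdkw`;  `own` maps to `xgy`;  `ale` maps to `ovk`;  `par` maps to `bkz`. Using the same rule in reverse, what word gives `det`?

jut

The output letters match the input read backwards, each shifted +10: match reversed is hctam. Two steps: reverse the string, then apply a Caesar shift of +10.
Reversing it on det: shift back: d−10=t, e−10=u, t−10=j → tuj; then reverse → jut.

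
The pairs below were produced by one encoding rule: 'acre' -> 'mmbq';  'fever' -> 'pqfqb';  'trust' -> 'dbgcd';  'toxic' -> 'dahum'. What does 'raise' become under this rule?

bmucq

The shift depends on letter class: consonant c→m is +10, but vowel a→m is +12. Two shifts are in play — +12 for a/e/i/o/u, +10 for every other letter.
On raise: r(cons)+10=b, a(vowel)+12=m, i(vowel)+12=u, s(cons)+10=c, e(vowel)+12=q.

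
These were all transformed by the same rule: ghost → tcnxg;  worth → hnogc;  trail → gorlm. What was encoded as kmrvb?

g(6)→t(19) and h(7)→c(2) fit y≡9x+17 (mod 26); the inverse of 9 mod 26 is 3. Each letter's alphabet position (a=0..z=25) is mapped through 9·x+17 mod 26 — an affine cipher.
Undoing it on kmrvb: k(10)→3·(10−17)≡5=f; m(12)→3·(12−17)≡11=l; r(17)→3·(17−17)≡0=a; v(21)→3·(21−17)≡12=m; b(1)→3·(1−17)≡4=e (all mod 26).

flame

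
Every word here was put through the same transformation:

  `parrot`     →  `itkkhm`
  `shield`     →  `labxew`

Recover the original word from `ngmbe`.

Compare letters: p→i is +19, a→t is +19, r→k is +19 — a constant shift. Each letter is shifted forward by 19 in the alphabet (a Caesar shift of +19).
Decoding ngmbe: n−19=u, g−19=n, m−19=t, b−19=i, e−19=l.

until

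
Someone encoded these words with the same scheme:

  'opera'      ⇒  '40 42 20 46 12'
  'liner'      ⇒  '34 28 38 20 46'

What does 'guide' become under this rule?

24 52 28 18 20

o(#15)→40 and p(#16)→42: differences scale by 2, so n = 2·pos + 10. The formula is n = 2×(alphabet index, a=1) + 10.
For guide: g=7→24, u=21→52, i=9→28, d=4→18, e=5→20.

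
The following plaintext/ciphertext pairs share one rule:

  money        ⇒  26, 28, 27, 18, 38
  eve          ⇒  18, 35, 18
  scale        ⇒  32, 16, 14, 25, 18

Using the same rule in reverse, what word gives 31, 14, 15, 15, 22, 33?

The number is (letter's place in the alphabet, a=1) + 13.
Decoding 31, 14, 15, 15, 22, 33: 31→(31−13)÷1=18=r, 14→(14−13)÷1=1=a, 15→(15−13)÷1=2=b, 15→(15−13)÷1=2=b, 22→(22−13)÷1=9=i, 33→(33−13)÷1=20=t.

rabbit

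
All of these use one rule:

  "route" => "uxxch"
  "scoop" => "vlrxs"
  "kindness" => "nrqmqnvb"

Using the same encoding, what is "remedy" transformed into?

Shifts by position in route: pos 0: r→u (+3), pos 1: o→x (+9), pos 2: u→x (+3), pos 3: t→c (+9) — repeating every 2. It's a Vigenère-style cipher with numeric key [3,9]: position i shifts by key[i mod 2].
On remedy: r+3=u, e+9=n, m+3=p, e+9=n, d+3=g, y+9=h.

unpngh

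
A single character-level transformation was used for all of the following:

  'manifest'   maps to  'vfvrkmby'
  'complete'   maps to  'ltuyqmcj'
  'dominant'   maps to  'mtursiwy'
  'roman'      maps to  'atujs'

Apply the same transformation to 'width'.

fnlcm

Shifts by position in manifest: pos 0: m→v (+9), pos 1: a→f (+5), pos 2: n→v (+8), pos 3: i→r (+9), pos 4: f→k (+5), pos 5: e→m (+8) — repeating every 3. The shifts repeat in a cycle of length 3: positions 0,1,… shift by +9, +5, +8, then the pattern repeats.
Applying it to width: w+9=f, i+5=n, d+8=l, t+9=c, h+5=m.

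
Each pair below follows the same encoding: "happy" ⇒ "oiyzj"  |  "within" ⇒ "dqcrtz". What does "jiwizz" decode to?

Letter i (0-indexed) is shifted by i+7, so successive shifts are 7, 8, 9, ….
Decoding jiwizz: j−7=c, i−8=a, w−9=n, i−10=y, z−11=o, z−12=n.

canyon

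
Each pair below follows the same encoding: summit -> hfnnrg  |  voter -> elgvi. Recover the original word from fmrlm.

This is the alphabet-reversal cipher (Atbash): a becomes z, b becomes y, etc.
Decoding fmrlm: f↔u, m↔n, r↔i, l↔o, m↔n.

union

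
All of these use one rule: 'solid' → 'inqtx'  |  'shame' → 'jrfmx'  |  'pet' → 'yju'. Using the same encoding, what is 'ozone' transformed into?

jstet

The output letters match the input read backwards, each shifted +5: solid reversed is dilos. Read the word backwards and shift each letter +5.
For ozone: reverse → enozo; then shift: e+5=j, n+5=s, o+5=t, z+5=e, o+5=t.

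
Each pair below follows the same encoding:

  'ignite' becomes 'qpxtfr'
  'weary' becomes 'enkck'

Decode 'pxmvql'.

In ignite: i→q is +8, g→p is +9, n→x is +10, i→t is +11 — the shift increases by 1 each position. Letter i (0-indexed) is shifted by i+8, so successive shifts are 8, 9, 10, ….
Reversing it on pxmvql: p−8=h, x−9=o, m−10=c, v−11=k, q−12=e, l−13=y.

hockey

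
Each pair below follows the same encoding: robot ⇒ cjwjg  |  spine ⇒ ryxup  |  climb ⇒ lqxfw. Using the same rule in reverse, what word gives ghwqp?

table

r(17)→c(2) and o(14)→j(9) fit y≡15x+7 (mod 26); the inverse of 15 mod 26 is 7. Treating letters as 0–25, the rule is x ↦ 15x + 7 (mod 26).
Decoding ghwqp: g(6)→7·(6−7)≡19=t; h(7)→7·(7−7)≡0=a; w(22)→7·(22−7)≡1=b; q(16)→7·(16−7)≡11=l; p(15)→7·(15−7)≡4=e (all mod 26).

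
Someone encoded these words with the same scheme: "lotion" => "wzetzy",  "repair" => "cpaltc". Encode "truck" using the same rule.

ecfnv

This is a Caesar cipher with shift 11.
Applying it to truck: t+11=e, r+11=c, u+11=f, c+11=n, k+11=v.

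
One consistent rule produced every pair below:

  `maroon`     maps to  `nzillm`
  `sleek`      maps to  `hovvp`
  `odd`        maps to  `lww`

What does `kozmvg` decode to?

Each pair mirrors across the alphabet (m↔n, a↔z, r↔i): positions sum to 25. Each letter is replaced by its mirror in the alphabet: a↔z, b↔y, c↔x, and so on (the Atbash cipher).
Undoing it on kozmvg: k↔p, o↔l, z↔a, m↔n, v↔e, g↔t.

planet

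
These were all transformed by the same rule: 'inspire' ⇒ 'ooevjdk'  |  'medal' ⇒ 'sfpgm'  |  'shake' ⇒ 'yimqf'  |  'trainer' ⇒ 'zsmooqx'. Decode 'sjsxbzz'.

migrant

Shifts by position in inspire: pos 0: i→o (+6), pos 1: n→o (+1), pos 2: s→e (+12), pos 3: p→v (+6), pos 4: i→j (+1), pos 5: r→d (+12) — repeating every 3. The shifts repeat in a cycle of length 3: positions 0,1,… shift by +6, +1, +12, then the pattern repeats.
Decoding sjsxbzz: s−6=m, j−1=i, s−12=g, x−6=r, b−1=a, z−12=n, z−6=t.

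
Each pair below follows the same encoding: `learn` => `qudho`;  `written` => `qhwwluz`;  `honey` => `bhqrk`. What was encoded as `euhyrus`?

proverb

The output letters match the input read backwards, each shifted +3: learn reversed is nrael. Two steps: reverse the string, then apply a Caesar shift of +3.
Undoing it on euhyrus: shift back: e−3=b, u−3=r, h−3=e, y−3=v, r−3=o, u−3=r, s−3=p → brevorp; then reverse → proverb.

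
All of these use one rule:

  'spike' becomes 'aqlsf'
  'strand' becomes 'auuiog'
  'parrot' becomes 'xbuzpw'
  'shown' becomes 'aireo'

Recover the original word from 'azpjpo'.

Shifts by position in spike: pos 0: s→a (+8), pos 1: p→q (+1), pos 2: i→l (+3), pos 3: k→s (+8), pos 4: e→f (+1) — repeating every 3. It's a Vigenère-style cipher with numeric key [8,1,3]: position i shifts by key[i mod 3].
Reversing it on azpjpo: a−8=s, z−1=y, p−3=m, j−8=b, p−1=o, o−3=l.

symbol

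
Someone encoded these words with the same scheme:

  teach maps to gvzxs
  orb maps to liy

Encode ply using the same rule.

Each pair mirrors across the alphabet (t↔g, e↔v, a↔z): positions sum to 25. Letters are reflected about the middle of the alphabet (position → 25−position): Atbash.
For ply: p↔k, l↔o, y↔b.

kob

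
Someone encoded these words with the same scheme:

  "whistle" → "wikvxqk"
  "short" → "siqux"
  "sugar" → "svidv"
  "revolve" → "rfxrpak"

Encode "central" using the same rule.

cfpwvfr

In whistle: w→w is +0, h→i is +1, i→k is +2, s→v is +3 — the shift increases by 1 each position. Each letter shifts forward by its position index (0, 1, 2, …) — the shift grows by one for each successive letter.
Applying it to central: c+0=c, e+1=f, n+2=p, t+3=w, r+4=v, a+5=f, l+6=r.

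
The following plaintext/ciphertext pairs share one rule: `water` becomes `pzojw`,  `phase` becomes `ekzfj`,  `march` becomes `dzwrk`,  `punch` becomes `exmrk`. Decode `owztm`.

train

w(22)→p(15) and a(0)→z(25) fit y≡9x+25 (mod 26); the inverse of 9 mod 26 is 3. This is an affine cipher: with a=0,…,z=25, each position x becomes (9x+25) mod 26.
Reversing it on owztm: o(14)→3·(14−25)≡19=t; w(22)→3·(22−25)≡17=r; z(25)→3·(25−25)≡0=a; t(19)→3·(19−25)≡8=i; m(12)→3·(12−25)≡13=n (all mod 26).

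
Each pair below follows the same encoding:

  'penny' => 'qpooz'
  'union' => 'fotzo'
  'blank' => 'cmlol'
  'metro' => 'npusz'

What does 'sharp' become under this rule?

tilsq

The shift depends on letter class: consonant p→q is +1, but vowel e→p is +11. The rule splits by letter class: vowels +11, consonants +1.
For sharp: s(cons)+1=t, h(cons)+1=i, a(vowel)+11=l, r(cons)+1=s, p(cons)+1=q.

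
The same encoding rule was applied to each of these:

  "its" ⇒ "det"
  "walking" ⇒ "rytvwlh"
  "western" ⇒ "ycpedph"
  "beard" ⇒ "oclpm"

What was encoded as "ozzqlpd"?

seafood

The output letters match the input read backwards, each shifted +11: its reversed is sti. Two steps: reverse the string, then apply a Caesar shift of +11.
Decoding ozzqlpd: shift back: o−11=d, z−11=o, z−11=o, q−11=f, l−11=a, p−11=e, d−11=s → doofaes; then reverse → seafood.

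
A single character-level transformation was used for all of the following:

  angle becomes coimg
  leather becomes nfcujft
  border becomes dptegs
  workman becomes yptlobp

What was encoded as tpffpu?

Shifts by position in angle: pos 0: a→c (+2), pos 1: n→o (+1), pos 2: g→i (+2), pos 3: l→m (+1) — repeating every 2. It's a Vigenère-style cipher with numeric key [2,1]: position i shifts by key[i mod 2].
Undoing it on tpffpu: t−2=r, p−1=o, f−2=d, f−1=e, p−2=n, u−1=t.

rodent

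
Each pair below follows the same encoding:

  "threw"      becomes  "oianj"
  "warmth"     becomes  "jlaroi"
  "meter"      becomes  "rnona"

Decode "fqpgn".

t(19)→o(14) and h(7)→i(8) fit y≡7x+11 (mod 26); the inverse of 7 mod 26 is 15. Treating letters as 0–25, the rule is x ↦ 7x + 11 (mod 26).
Decoding fqpgn: f(5)→15·(5−11)≡14=o; q(16)→15·(16−11)≡23=x; p(15)→15·(15−11)≡8=i; g(6)→15·(6−11)≡3=d; n(13)→15·(13−11)≡4=e (all mod 26).

oxide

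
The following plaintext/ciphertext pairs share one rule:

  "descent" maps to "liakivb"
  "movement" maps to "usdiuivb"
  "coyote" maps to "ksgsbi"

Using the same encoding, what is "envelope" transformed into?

The shift depends on letter class: consonant d→l is +8, but vowel e→i is +4. Vowels shift forward by 4 and consonants shift forward by 8.
Applying it to envelope: e(vowel)+4=i, n(cons)+8=v, v(cons)+8=d, e(vowel)+4=i, l(cons)+8=t, o(vowel)+4=s, p(cons)+8=x, e(vowel)+4=i.

ivditsxi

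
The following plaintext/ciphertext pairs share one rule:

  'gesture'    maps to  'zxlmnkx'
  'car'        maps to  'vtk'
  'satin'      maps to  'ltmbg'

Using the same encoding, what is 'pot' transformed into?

Every letter moves 19 places later in the alphabet, wrapping around z→a.
Applying it to pot: p+19=i, o+19=h, t+19=m.

ihm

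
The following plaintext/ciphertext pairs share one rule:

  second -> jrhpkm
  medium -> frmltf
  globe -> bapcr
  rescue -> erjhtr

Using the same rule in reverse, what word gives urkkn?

penny

s(18)→j(9) and e(4)→r(17) fit y≡5x+23 (mod 26); the inverse of 5 mod 26 is 21. Each letter's alphabet position (a=0..z=25) is mapped through 5·x+23 mod 26 — an affine cipher.
Reversing it on urkkn: u(20)→21·(20−23)≡15=p; r(17)→21·(17−23)≡4=e; k(10)→21·(10−23)≡13=n; k(10)→21·(10−23)≡13=n; n(13)→21·(13−23)≡24=y (all mod 26).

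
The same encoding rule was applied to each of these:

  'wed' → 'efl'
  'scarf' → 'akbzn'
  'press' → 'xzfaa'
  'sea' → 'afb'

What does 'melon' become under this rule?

uftpv

The shift depends on letter class: consonant w→e is +8, but vowel e→f is +1. Two shifts are in play — +1 for a/e/i/o/u, +8 for every other letter.
For melon: m(cons)+8=u, e(vowel)+1=f, l(cons)+8=t, o(vowel)+1=p, n(cons)+8=v.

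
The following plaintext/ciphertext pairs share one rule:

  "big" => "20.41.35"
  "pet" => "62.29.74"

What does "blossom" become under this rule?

b(#2)→20 and i(#9)→41: differences scale by 3, so n = 3·pos + 14. The formula is n = 3×(alphabet index, a=1) + 14.
For blossom: b=2→20, l=12→50, o=15→59, s=19→71, s=19→71, o=15→59, m=13→53.

20.50.59.71.71.59.53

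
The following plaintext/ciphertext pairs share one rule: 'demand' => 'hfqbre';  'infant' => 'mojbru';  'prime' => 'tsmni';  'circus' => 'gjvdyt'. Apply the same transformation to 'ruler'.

Shifts by position in demand: pos 0: d→h (+4), pos 1: e→f (+1), pos 2: m→q (+4), pos 3: a→b (+1) — repeating every 2. The shifts repeat in a cycle of length 2: positions 0,1,… shift by +4, +1, then the pattern repeats.
Applying it to ruler: r+4=v, u+1=v, l+4=p, e+1=f, r+4=v.

vvpfv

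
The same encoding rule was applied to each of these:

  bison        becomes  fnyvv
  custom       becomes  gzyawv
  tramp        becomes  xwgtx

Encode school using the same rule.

Letter i (0-indexed) is shifted by i+4, so successive shifts are 4, 5, 6, ….
For school: s+4=w, c+5=h, h+6=n, o+7=v, o+8=w, l+9=u.

whnvwu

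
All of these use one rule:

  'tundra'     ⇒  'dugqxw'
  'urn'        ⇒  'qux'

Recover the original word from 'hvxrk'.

The output letters match the input read backwards, each shifted +3: tundra reversed is ardnut. Two steps: reverse the string, then apply a Caesar shift of +3.
Reversing it on hvxrk: shift back: h−3=e, v−3=s, x−3=u, r−3=o, k−3=h → esuoh; then reverse → house.

house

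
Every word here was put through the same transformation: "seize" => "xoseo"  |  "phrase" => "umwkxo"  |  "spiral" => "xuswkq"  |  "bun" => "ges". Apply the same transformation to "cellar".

hoqqkw

The shift depends on letter class: consonant s→x is +5, but vowel e→o is +10. The rule splits by letter class: vowels +10, consonants +5.
On cellar: c(cons)+5=h, e(vowel)+10=o, l(cons)+5=q, l(cons)+5=q, a(vowel)+10=k, r(cons)+5=w.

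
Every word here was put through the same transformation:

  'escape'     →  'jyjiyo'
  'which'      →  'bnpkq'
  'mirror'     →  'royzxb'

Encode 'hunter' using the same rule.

maubnb

In escape: e→j is +5, s→y is +6, c→j is +7, a→i is +8 — the shift increases by 1 each position. The shift increases by 1 at each position, starting from +5: 5, 6, 7, ….
On hunter: h+5=m, u+6=a, n+7=u, t+8=b, e+9=n, r+10=b.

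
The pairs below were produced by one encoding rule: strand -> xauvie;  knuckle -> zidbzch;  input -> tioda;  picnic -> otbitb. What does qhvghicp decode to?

heavenly

Treating letters as 0–25, the rule is x ↦ 3x + 21 (mod 26).
Reversing it on qhvghicp: q(16)→9·(16−21)≡7=h; h(7)→9·(7−21)≡4=e; v(21)→9·(21−21)≡0=a; g(6)→9·(6−21)≡21=v; h(7)→9·(7−21)≡4=e; i(8)→9·(8−21)≡13=n; c(2)→9·(2−21)≡11=l; p(15)→9·(15−21)≡24=y (all mod 26).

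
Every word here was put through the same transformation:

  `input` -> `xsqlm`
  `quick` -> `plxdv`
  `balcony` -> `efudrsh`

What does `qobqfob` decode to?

Treating letters as 0–25, the rule is x ↦ 25x + 5 (mod 26).
Reversing it on qobqfob: q(16)→25·(16−5)≡15=p; o(14)→25·(14−5)≡17=r; b(1)→25·(1−5)≡4=e; q(16)→25·(16−5)≡15=p; f(5)→25·(5−5)≡0=a; o(14)→25·(14−5)≡17=r; b(1)→25·(1−5)≡4=e (all mod 26).

prepare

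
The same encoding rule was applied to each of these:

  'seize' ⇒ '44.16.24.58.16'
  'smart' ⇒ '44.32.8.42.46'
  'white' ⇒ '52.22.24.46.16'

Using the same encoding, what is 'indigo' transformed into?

24.34.14.24.20.36

s(#19)→44 and e(#5)→16: differences scale by 2, so n = 2·pos + 6. With a=1..z=26, the number is 2·pos + 6.
Applying it to indigo: i=9→24, n=14→34, d=4→14, i=9→24, g=7→20, o=15→36.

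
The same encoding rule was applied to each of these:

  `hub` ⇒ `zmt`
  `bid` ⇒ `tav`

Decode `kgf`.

Compare letters: h→z is +18, u→m is +18, b→t is +18 — a constant shift. This is a Caesar cipher with shift 18.
Undoing it on kgf: k−18=s, g−18=o, f−18=n.

son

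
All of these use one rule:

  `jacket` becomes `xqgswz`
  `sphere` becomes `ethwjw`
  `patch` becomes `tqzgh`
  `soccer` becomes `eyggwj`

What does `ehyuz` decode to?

j(9)→x(23) and a(0)→q(16) fit y≡21x+16 (mod 26); the inverse of 21 mod 26 is 5. Treating letters as 0–25, the rule is x ↦ 21x + 16 (mod 26).
Undoing it on ehyuz: e(4)→5·(4−16)≡18=s; h(7)→5·(7−16)≡7=h; y(24)→5·(24−16)≡14=o; u(20)→5·(20−16)≡20=u; z(25)→5·(25−16)≡19=t (all mod 26).

shout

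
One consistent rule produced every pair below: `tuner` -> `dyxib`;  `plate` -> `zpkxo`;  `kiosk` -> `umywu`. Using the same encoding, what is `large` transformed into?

It's a Vigenère-style cipher with numeric key [10,4]: position i shifts by key[i mod 2].
For large: l+10=v, a+4=e, r+10=b, g+4=k, e+10=o.

vebko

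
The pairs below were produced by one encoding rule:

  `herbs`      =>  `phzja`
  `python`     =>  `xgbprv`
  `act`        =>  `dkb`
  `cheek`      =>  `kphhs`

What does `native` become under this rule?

vdbldh

The shift depends on letter class: consonant h→p is +8, but vowel e→h is +3. Vowels shift forward by 3 and consonants shift forward by 8.
For native: n(cons)+8=v, a(vowel)+3=d, t(cons)+8=b, i(vowel)+3=l, v(cons)+8=d, e(vowel)+3=h.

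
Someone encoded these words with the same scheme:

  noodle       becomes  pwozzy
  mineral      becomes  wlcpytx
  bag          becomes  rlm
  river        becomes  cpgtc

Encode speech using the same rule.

snppad

Two steps: reverse the string, then apply a Caesar shift of +11.
On speech: reverse → hceeps; then shift: h+11=s, c+11=n, e+11=p, e+11=p, p+11=a, s+11=d.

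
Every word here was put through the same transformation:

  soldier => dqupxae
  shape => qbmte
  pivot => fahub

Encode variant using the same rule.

fzmudmh

The output letters match the input read backwards, each shifted +12: soldier reversed is reidlos. Two steps: reverse the string, then apply a Caesar shift of +12.
Applying it to variant: reverse → tnairav; then shift: t+12=f, n+12=z, a+12=m, i+12=u, r+12=d, a+12=m, v+12=h.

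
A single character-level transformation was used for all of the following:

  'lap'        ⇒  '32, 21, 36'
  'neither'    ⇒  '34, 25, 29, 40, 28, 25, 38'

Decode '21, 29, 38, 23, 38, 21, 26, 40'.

Each letter is replaced by its alphabet position (a=1..z=26) + 20.
Undoing it on 21, 29, 38, 23, 38, 21, 26, 40: 21→(21−20)÷1=1=a, 29→(29−20)÷1=9=i, 38→(38−20)÷1=18=r, 23→(23−20)÷1=3=c, 38→(38−20)÷1=18=r, 21→(21−20)÷1=1=a, 26→(26−20)÷1=6=f, 40→(40−20)÷1=20=t.

aircraft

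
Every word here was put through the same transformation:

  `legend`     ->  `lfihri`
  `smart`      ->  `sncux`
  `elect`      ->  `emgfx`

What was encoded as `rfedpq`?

In legend: l→l is +0, e→f is +1, g→i is +2, e→h is +3 — the shift increases by 1 each position. Each letter shifts forward by its position index (0, 1, 2, …) — the shift grows by one for each successive letter.
Decoding rfedpq: r−0=r, f−1=e, e−2=c, d−3=a, p−4=l, q−5=l.

recall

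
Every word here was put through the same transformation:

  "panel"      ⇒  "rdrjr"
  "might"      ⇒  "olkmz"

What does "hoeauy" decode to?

Each letter shifts forward by (position + 2), i.e. 2, 3, 4, … — the shift grows by one for each successive letter.
Decoding hoeauy: h−2=f, o−3=l, e−4=a, a−5=v, u−6=o, y−7=r.

flavor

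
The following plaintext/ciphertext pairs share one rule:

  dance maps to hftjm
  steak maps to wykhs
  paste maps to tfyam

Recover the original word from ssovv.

In dance: d→h is +4, a→f is +5, n→t is +6, c→j is +7 — the shift increases by 1 each position. The shift increases by 1 at each position, starting from +4: 4, 5, 6, ….
Undoing it on ssovv: s−4=o, s−5=n, o−6=i, v−7=o, v−8=n.

onion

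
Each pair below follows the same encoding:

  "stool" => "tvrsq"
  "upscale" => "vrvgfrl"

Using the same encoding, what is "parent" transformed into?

In stool: s→t is +1, t→v is +2, o→r is +3, o→s is +4 — the shift increases by 1 each position. Letter i (0-indexed) is shifted by i+1, so successive shifts are 1, 2, 3, ….
On parent: p+1=q, a+2=c, r+3=u, e+4=i, n+5=s, t+6=z.

qcuisz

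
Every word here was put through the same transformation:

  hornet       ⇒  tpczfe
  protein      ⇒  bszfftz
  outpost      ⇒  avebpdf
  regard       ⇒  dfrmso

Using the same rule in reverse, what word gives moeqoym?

The shifts repeat in a cycle of length 3: positions 0,1,… shift by +12, +1, +11, then the pattern repeats.
Undoing it on moeqoym: m−12=a, o−1=n, e−11=t, q−12=e, o−1=n, y−11=n, m−12=a.

antenna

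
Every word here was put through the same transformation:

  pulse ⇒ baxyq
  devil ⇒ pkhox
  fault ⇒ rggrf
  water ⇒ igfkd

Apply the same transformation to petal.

bkfgx

Shifts by position in pulse: pos 0: p→b (+12), pos 1: u→a (+6), pos 2: l→x (+12), pos 3: s→y (+6) — repeating every 2. It's a Vigenère-style cipher with numeric key [12,6]: position i shifts by key[i mod 2].
On petal: p+12=b, e+6=k, t+12=f, a+6=g, l+12=x.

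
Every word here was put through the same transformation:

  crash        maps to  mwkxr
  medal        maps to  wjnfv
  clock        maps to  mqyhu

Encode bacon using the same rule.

Shifts by position in crash: pos 0: c→m (+10), pos 1: r→w (+5), pos 2: a→k (+10), pos 3: s→x (+5) — repeating every 2. It's a Vigenère-style cipher with numeric key [10,5]: position i shifts by key[i mod 2].
On bacon: b+10=l, a+5=f, c+10=m, o+5=t, n+10=x.

lfmtx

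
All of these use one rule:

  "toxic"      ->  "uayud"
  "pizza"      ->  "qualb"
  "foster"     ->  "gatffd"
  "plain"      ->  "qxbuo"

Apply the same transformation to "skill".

twjxm

Shifts by position in toxic: pos 0: t→u (+1), pos 1: o→a (+12), pos 2: x→y (+1), pos 3: i→u (+12) — repeating every 2. A repeating key of period 2 is used — shifts +1, +12 over and over.
For skill: s+1=t, k+12=w, i+1=j, l+12=x, l+1=m.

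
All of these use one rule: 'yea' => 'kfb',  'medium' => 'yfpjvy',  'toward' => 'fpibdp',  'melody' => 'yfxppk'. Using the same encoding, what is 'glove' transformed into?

sxphf

The shift depends on letter class: consonant y→k is +12, but vowel e→f is +1. The rule splits by letter class: vowels +1, consonants +12.
Applying it to glove: g(cons)+12=s, l(cons)+12=x, o(vowel)+1=p, v(cons)+12=h, e(vowel)+1=f.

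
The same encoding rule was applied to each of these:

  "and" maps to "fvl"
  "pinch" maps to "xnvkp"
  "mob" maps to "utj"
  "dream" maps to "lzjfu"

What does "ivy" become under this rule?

ndg

The rule splits by letter class: vowels +5, consonants +8.
Applying it to ivy: i(vowel)+5=n, v(cons)+8=d, y(cons)+8=g.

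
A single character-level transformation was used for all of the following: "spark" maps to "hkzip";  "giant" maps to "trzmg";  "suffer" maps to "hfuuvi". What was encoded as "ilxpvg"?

rocket

Each pair mirrors across the alphabet (s↔h, p↔k, a↔z): positions sum to 25. Letters are reflected about the middle of the alphabet (position → 25−position): Atbash.
Undoing it on ilxpvg: i↔r, l↔o, x↔c, p↔k, v↔e, g↔t.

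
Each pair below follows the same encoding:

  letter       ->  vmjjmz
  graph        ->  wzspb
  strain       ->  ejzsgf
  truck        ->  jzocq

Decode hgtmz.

l(11)→v(21) and e(4)→m(12) fit y≡5x+18 (mod 26); the inverse of 5 mod 26 is 21. Treating letters as 0–25, the rule is x ↦ 5x + 18 (mod 26).
Reversing it on hgtmz: h(7)→21·(7−18)≡3=d; g(6)→21·(6−18)≡8=i; t(19)→21·(19−18)≡21=v; m(12)→21·(12−18)≡4=e; z(25)→21·(25−18)≡17=r (all mod 26).

diver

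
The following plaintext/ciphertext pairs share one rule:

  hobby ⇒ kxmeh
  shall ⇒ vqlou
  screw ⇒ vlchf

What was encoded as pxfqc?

Shifts by position in hobby: pos 0: h→k (+3), pos 1: o→x (+9), pos 2: b→m (+11), pos 3: b→e (+3), pos 4: y→h (+9) — repeating every 3. The shifts repeat in a cycle of length 3: positions 0,1,… shift by +3, +9, +11, then the pattern repeats.
Undoing it on pxfqc: p−3=m, x−9=o, f−11=u, q−3=n, c−9=t.

mount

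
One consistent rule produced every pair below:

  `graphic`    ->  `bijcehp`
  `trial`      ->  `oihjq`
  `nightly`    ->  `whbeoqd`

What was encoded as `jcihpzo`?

apricot

Each letter's alphabet position (a=0..z=25) is mapped through 3·x+9 mod 26 — an affine cipher.
Undoing it on jcihpzo: j(9)→9·(9−9)≡0=a; c(2)→9·(2−9)≡15=p; i(8)→9·(8−9)≡17=r; h(7)→9·(7−9)≡8=i; p(15)→9·(15−9)≡2=c; z(25)→9·(25−9)≡14=o; o(14)→9·(14−9)≡19=t (all mod 26).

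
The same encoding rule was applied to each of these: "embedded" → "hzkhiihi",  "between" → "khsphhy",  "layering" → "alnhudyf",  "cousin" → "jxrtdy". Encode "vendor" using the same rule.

qhyixu

This is an affine cipher: with a=0,…,z=25, each position x becomes (25x+11) mod 26.
On vendor: v(21)→25·21+11≡16=q; e(4)→25·4+11≡7=h; n(13)→25·13+11≡24=y; d(3)→25·3+11≡8=i; o(14)→25·14+11≡23=x; r(17)→25·17+11≡20=u (all mod 26).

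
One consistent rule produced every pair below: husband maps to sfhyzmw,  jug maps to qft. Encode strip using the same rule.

hgirk

Each pair mirrors across the alphabet (h↔s, u↔f, s↔h): positions sum to 25. Letters are reflected about the middle of the alphabet (position → 25−position): Atbash.
On strip: s↔h, t↔g, r↔i, i↔r, p↔k.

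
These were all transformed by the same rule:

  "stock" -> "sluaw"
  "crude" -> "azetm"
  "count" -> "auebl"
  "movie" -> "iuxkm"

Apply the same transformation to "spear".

This is an affine cipher: with a=0,…,z=25, each position x becomes (19x+14) mod 26.
For spear: s(18)→19·18+14≡18=s; p(15)→19·15+14≡13=n; e(4)→19·4+14≡12=m; a(0)→19·0+14≡14=o; r(17)→19·17+14≡25=z (all mod 26).

snmoz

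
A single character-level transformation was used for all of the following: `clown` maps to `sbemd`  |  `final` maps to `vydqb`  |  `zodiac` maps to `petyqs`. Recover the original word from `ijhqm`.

straw

Each letter is shifted forward by 16 in the alphabet (a Caesar shift of +16).
Reversing it on ijhqm: i−16=s, j−16=t, h−16=r, q−16=a, m−16=w.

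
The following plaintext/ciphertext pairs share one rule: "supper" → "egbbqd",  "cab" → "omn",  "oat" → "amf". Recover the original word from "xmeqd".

Compare letters: s→e is +12, u→g is +12, p→b is +12 — a constant shift. Each letter is shifted forward by 12 in the alphabet (a Caesar shift of +12).
Decoding xmeqd: x−12=l, m−12=a, e−12=s, q−12=e, d−12=r.

laser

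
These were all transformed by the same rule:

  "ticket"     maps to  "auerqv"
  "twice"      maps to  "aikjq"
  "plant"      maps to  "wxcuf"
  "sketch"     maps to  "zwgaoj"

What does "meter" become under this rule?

Shifts by position in ticket: pos 0: t→a (+7), pos 1: i→u (+12), pos 2: c→e (+2), pos 3: k→r (+7), pos 4: e→q (+12), pos 5: t→v (+2) — repeating every 3. The shifts repeat in a cycle of length 3: positions 0,1,… shift by +7, +12, +2, then the pattern repeats.
Applying it to meter: m+7=t, e+12=q, t+2=v, e+7=l, r+12=d.

tqvld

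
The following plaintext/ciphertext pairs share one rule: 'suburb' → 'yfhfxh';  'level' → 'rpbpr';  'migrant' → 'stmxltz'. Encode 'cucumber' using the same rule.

ififshpx

The shift depends on letter class: consonant s→y is +6, but vowel u→f is +11. Two shifts are in play — +11 for a/e/i/o/u, +6 for every other letter.
Applying it to cucumber: c(cons)+6=i, u(vowel)+11=f, c(cons)+6=i, u(vowel)+11=f, m(cons)+6=s, b(cons)+6=h, e(vowel)+11=p, r(cons)+6=x.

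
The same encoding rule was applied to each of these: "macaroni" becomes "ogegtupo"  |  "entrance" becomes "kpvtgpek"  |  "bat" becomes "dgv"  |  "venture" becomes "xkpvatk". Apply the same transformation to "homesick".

juokuoem

The shift depends on letter class: consonant m→o is +2, but vowel a→g is +6. The rule splits by letter class: vowels +6, consonants +2.
On homesick: h(cons)+2=j, o(vowel)+6=u, m(cons)+2=o, e(vowel)+6=k, s(cons)+2=u, i(vowel)+6=o, c(cons)+2=e, k(cons)+2=m.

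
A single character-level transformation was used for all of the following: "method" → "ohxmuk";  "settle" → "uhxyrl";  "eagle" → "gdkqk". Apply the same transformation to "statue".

uweyal

In method: m→o is +2, e→h is +3, t→x is +4, h→m is +5 — the shift increases by 1 each position. The shift increases by 1 at each position, starting from +2: 2, 3, 4, ….
Applying it to statue: s+2=u, t+3=w, a+4=e, t+5=y, u+6=a, e+7=l.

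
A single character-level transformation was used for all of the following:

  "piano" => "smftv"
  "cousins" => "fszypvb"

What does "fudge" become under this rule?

iyiml

In piano: p→s is +3, i→m is +4, a→f is +5, n→t is +6 — the shift increases by 1 each position. The shift increases by 1 at each position, starting from +3: 3, 4, 5, ….
For fudge: f+3=i, u+4=y, d+5=i, g+6=m, e+7=l.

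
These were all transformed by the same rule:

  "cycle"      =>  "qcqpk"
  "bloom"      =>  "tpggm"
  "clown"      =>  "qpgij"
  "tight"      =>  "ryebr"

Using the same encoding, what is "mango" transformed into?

mwjeg

Treating letters as 0–25, the rule is x ↦ 23x + 22 (mod 26).
For mango: m(12)→23·12+22≡12=m; a(0)→23·0+22≡22=w; n(13)→23·13+22≡9=j; g(6)→23·6+22≡4=e; o(14)→23·14+22≡6=g (all mod 26).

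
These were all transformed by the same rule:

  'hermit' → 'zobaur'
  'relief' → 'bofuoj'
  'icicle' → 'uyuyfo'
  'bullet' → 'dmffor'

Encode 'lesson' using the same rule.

fowwqv

h(7)→z(25) and e(4)→o(14) fit y≡21x+8 (mod 26); the inverse of 21 mod 26 is 5. Treating letters as 0–25, the rule is x ↦ 21x + 8 (mod 26).
Applying it to lesson: l(11)→21·11+8≡5=f; e(4)→21·4+8≡14=o; s(18)→21·18+8≡22=w; s(18)→21·18+8≡22=w; o(14)→21·14+8≡16=q; n(13)→21·13+8≡21=v (all mod 26).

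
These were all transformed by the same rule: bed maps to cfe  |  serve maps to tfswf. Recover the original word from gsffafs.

Compare letters: b→c is +1, e→f is +1, d→e is +1 — a constant shift. Each letter is shifted forward by 1 in the alphabet (a Caesar shift of +1).
Decoding gsffafs: g−1=f, s−1=r, f−1=e, f−1=e, a−1=z, f−1=e, s−1=r.

freezer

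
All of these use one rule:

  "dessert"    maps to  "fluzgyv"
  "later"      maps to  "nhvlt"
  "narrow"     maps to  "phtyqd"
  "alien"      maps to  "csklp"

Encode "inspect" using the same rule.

kuuwgjv

Shifts by position in dessert: pos 0: d→f (+2), pos 1: e→l (+7), pos 2: s→u (+2), pos 3: s→z (+7) — repeating every 2. A repeating key of period 2 is used — shifts +2, +7 over and over.
Applying it to inspect: i+2=k, n+7=u, s+2=u, p+7=w, e+2=g, c+7=j, t+2=v.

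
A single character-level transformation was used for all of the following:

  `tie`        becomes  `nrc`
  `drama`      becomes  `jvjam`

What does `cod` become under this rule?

mxl

The output letters match the input read backwards, each shifted +9: tie reversed is eit. The word is reversed, then every letter is shifted forward by 9.
Applying it to cod: reverse → doc; then shift: d+9=m, o+9=x, c+9=l.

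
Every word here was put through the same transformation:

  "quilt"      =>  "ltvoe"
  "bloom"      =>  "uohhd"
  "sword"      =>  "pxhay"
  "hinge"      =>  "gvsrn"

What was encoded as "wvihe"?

pivot

q(16)→l(11) and u(20)→t(19) fit y≡15x+5 (mod 26); the inverse of 15 mod 26 is 7. Each letter's alphabet position (a=0..z=25) is mapped through 15·x+5 mod 26 — an affine cipher.
Undoing it on wvihe: w(22)→7·(22−5)≡15=p; v(21)→7·(21−5)≡8=i; i(8)→7·(8−5)≡21=v; h(7)→7·(7−5)≡14=o; e(4)→7·(4−5)≡19=t (all mod 26).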